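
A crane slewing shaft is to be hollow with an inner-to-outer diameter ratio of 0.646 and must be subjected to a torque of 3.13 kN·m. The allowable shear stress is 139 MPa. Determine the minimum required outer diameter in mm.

51.8 mm

For a hollow shaft with d_i/d_o = 0.646: τ_max = 16T/(π d_o³ (1−k⁴)), so d_o = [16T/(π τ_allow (1−k⁴))]^(1/3) = [16·3130/(π·1.39×10^8·0.8258)]^(1/3) = 0.05178 m.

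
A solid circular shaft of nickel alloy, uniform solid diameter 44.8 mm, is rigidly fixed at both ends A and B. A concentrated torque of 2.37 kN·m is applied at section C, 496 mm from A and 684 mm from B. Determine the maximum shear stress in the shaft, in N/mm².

With uniform GJ and both ends fixed, compatibility θ_AC = θ_CB gives T_A·a = T_B·b, together with T_A + T_B = T₀.
T_A = T₀·b/(a+b) = 2370·684/1180 = 1374 N·m; T_B = 996.2 N·m.
τ in each portion: τ_AC = 7.78×10^7 Pa, τ_CB = 5.64×10^7 Pa; maximum is in AC.
τ_max = T_AC·r/J = 1374·0.0224/3.95×10^-7 = 7.781×10^7 Pa.

77.8 N/mm²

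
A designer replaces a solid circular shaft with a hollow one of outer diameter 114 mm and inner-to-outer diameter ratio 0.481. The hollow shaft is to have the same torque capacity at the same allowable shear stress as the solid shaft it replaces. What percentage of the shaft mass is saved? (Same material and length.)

20.3 %

Equal τ_max and T ⇒ the solid shaft needs d_s³ = d_o³(1−k⁴), so d_s = 114·(1−0.481⁴)^(1/3) = 111.9 mm.
Area ratio A_h/A_s = d_o²(1−k²)/d_s² = (1−k²)/(1−k⁴)^(2/3) = 0.7974.
Mass saving = 1 − 0.7974 = 20.3 %.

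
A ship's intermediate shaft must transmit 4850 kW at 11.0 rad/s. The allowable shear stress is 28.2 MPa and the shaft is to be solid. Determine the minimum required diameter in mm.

430 mm

ω = 11.0 rad/s, so T = P/ω = 4850×10³ / 11.00 = 440900 N·m.
For a solid shaft τ_max = 16T/(πd³), so d = (16T/(π τ_allow))^(1/3) = (16·440900/(π·2.82×10^7))^(1/3) = 0.4302 m.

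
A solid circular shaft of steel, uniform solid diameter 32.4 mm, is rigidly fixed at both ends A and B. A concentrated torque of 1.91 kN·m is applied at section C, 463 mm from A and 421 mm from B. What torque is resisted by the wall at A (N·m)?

With uniform GJ and both ends fixed, compatibility θ_AC = θ_CB gives T_A·a = T_B·b, together with T_A + T_B = T₀.
T_A = T₀·b/(a+b) = 1910·421/884.0 = 909.6 N·m; T_B = 1000 N·m.

910 N·m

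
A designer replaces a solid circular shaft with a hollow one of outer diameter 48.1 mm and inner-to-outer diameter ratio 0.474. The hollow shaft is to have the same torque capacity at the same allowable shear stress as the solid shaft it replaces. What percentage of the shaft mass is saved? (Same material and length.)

Equal τ_max and T ⇒ the solid shaft needs d_s³ = d_o³(1−k⁴), so d_s = 48.1·(1−0.474⁴)^(1/3) = 47.28 mm.
Area ratio A_h/A_s = d_o²(1−k²)/d_s² = (1−k²)/(1−k⁴)^(2/3) = 0.8026.
Mass saving = 1 − 0.8026 = 19.7 %.

19.7 %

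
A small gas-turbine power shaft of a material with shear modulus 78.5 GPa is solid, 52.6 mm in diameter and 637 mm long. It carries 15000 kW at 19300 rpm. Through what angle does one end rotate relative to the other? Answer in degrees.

ω = 2π·19300/60 = 2021 rad/s, so T = P/ω = 15000×10³ / 2021 = 7422 N·m.
J = πd⁴/32 = π(0.0526)⁴/32 = 7.515×10^-7 m⁴.
θ = T·L/(G·J) = 7422 × 0.637 / (78.5×10⁹ × 7.515×10^-7) = 0.08014 rad.

4.59°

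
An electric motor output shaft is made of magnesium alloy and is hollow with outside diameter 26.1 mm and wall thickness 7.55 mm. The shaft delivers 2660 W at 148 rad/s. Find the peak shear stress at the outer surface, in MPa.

ω = 148 rad/s, so T = P/ω = 2660 / 148.0 = 17.97 N·m.
J = π(d_o⁴ − d_i⁴)/32 = π(0.0261⁴ − 0.0110⁴)/32 = 4.412×10^-8 m⁴.
τ_max = T·r/J = 17.97 × 0.0131 / 4.412×10^-8 = 5.316×10^6 Pa.

5.32 MPa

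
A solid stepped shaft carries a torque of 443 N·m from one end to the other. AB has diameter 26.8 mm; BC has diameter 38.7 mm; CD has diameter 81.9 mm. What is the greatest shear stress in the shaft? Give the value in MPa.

Under the same torque, τ_max = 16T/(πd³) is largest where d is smallest — segment AB (d = 26.8 mm).
τ_max = 16·443.0/(π·(0.0268)³) = 1.172×10^8 Pa.

117 MPa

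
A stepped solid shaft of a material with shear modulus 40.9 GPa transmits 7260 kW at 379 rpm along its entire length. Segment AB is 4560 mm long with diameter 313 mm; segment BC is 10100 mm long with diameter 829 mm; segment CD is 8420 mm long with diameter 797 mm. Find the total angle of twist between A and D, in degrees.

ω = 2π·379/60 = 39.69 rad/s, so T = P/ω = 7260×10³ / 39.69 = 182900 N·m.
J_AB = π(0.313)⁴/32 = 9.42×10^-4 m⁴; J_BC = π(0.829)⁴/32 = 0.0464 m⁴; J_CD = π(0.797)⁴/32 = 0.0396 m⁴.
θ = (T/G)·Σ L_i/J_i = (182900/40.9×10⁹)·(4.56/9.42×10^-4 + 10.1/0.0464 + 8.42/0.0396) = 0.02357 rad.

1.35°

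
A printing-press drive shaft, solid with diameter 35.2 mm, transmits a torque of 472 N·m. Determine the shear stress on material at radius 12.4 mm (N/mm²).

38.8 N/mm²

J = πd⁴/32 = π(0.0352)⁴/32 = 1.507×10^-7 m⁴.
Shear stress varies linearly with radius: τ = T·r/J = 472.0 × 0.0124 / 1.507×10^-7 = 3.883×10^7 Pa.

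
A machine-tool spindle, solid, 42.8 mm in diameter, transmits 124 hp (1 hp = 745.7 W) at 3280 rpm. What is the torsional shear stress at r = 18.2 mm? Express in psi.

2160 psi

ω = 2π·3280/60 = 343.5 rad/s, so T = P/ω = 124×745.7 / 343.5 = 269.2 N·m.
J = πd⁴/32 = π(0.0428)⁴/32 = 3.294×10^-7 m⁴.
Shear stress varies linearly with radius: τ = T·r/J = 269.2 × 0.0182 / 3.294×10^-7 = 1.487×10^7 Pa.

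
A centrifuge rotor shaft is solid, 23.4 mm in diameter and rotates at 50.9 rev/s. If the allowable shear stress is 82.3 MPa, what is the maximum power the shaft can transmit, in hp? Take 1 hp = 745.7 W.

J = πd⁴/32 = π(0.0234)⁴/32 = 2.943×10^-8 m⁴.
T_max = τ_allow·J/r = 8.23×10^7 × 2.943×10^-8 / 0.0117 = 207.1 N·m.
ω = 2π·50.9 = 319.8 rad/s, so P_max = T_max·ω = 6.622×10^4 W.

88.8 hp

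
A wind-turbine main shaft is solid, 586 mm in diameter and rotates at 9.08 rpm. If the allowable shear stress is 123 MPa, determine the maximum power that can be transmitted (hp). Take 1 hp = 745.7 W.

J = πd⁴/32 = π(0.586)⁴/32 = 0.01158 m⁴.
T_max = τ_allow·J/r = 1.23×10^8 × 0.01158 / 0.293 = 4.860e6 N·m.
ω = 2π·9.08/60 = 0.9509 rad/s, so P_max = T_max·ω = 4.621×10^6 W.

6200 hp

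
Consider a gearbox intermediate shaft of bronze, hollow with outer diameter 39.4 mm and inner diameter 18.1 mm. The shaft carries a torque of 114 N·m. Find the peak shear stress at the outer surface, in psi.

J = π(d_o⁴ − d_i⁴)/32 = π(0.0394⁴ − 0.0181⁴)/32 = 2.260×10^-7 m⁴.
τ_max = T·r/J = 114.0 × 0.0197 / 2.260×10^-7 = 9.935×10^6 Pa.

1440 psi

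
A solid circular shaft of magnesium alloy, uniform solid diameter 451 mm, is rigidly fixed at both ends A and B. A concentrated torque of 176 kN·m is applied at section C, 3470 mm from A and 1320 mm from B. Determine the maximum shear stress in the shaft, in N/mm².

With uniform GJ and both ends fixed, compatibility θ_AC = θ_CB gives T_A·a = T_B·b, together with T_A + T_B = T₀.
T_A = T₀·b/(a+b) = 176000·1320/4790 = 48500 N·m; T_B = 127500 N·m.
τ in each portion: τ_AC = 2.69×10^6 Pa, τ_CB = 7.08×10^6 Pa; maximum is in CB.
τ_max = T_CB·r/J = 127500·0.226/4.06×10^-3 = 7.079×10^6 Pa.

7.08 N/mm²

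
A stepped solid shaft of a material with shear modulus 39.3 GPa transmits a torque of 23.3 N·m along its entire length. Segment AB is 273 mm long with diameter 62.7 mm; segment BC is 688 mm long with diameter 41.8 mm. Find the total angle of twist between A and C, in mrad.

1.47 mrad

J_AB = π(0.0627)⁴/32 = 1.52×10^-6 m⁴; J_BC = π(0.0418)⁴/32 = 3.00×10^-7 m⁴.
θ = (T/G)·Σ L_i/J_i = (23.30/39.3×10⁹)·(0.273/1.52×10^-6 + 0.688/3.00×10^-7) = 1.468×10^-3 rad.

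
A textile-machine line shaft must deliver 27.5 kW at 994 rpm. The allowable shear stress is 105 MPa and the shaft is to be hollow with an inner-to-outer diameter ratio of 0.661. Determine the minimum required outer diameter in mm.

25.1 mm

ω = 2π·994/60 = 104.1 rad/s, so T = P/ω = 27.5×10³ / 104.1 = 264.2 N·m.
For a hollow shaft with d_i/d_o = 0.661: τ_max = 16T/(π d_o³ (1−k⁴)), so d_o = [16T/(π τ_allow (1−k⁴))]^(1/3) = [16·264.2/(π·1.05×10^8·0.8091)]^(1/3) = 0.02511 m.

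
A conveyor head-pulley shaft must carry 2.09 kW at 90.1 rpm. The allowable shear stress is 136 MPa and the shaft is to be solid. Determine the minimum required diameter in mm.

ω = 2π·90.1/60 = 9.435 rad/s, so T = P/ω = 2.09×10³ / 9.435 = 221.5 N·m.
For a solid shaft τ_max = 16T/(πd³), so d = (16T/(π τ_allow))^(1/3) = (16·221.5/(π·1.36×10^8))^(1/3) = 0.02024 m.

20.2 mm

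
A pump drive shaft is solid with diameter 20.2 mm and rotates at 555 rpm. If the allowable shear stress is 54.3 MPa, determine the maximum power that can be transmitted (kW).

J = πd⁴/32 = π(0.0202)⁴/32 = 1.635×10^-8 m⁴.
T_max = τ_allow·J/r = 5.43×10^7 × 1.635×10^-8 / 0.0101 = 87.88 N·m.
ω = 2π·555/60 = 58.12 rad/s, so P_max = T_max·ω = 5107 W.

5.11 kW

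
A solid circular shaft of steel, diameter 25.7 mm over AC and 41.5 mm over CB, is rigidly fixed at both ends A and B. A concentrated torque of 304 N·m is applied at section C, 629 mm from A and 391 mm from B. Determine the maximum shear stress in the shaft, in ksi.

2.88 ksi

Compatibility: T_A·a/J_AC = T_B·b/J_CB with T_A + T_B = T₀.
J_AC = 4.28×10^-8 m⁴, J_CB = 2.91×10^-7 m⁴, so T_A = T₀·(J_AC/a)/((J_AC/a)+(J_CB/b)) = 25.47 N·m, T_B = 278.5 N·m.
τ in each portion: τ_AC = 7.64×10^6 Pa, τ_CB = 1.98×10^7 Pa; maximum is in CB.
τ_max = T_CB·r/J = 278.5·0.0208/2.91×10^-7 = 1.985×10^7 Pa.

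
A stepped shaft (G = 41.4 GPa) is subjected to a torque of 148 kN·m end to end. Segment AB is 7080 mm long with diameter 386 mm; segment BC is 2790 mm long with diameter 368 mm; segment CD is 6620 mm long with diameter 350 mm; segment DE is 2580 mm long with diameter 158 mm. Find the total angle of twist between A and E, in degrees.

J_AB = π(0.386)⁴/32 = 2.18×10^-3 m⁴; J_BC = π(0.368)⁴/32 = 1.80×10^-3 m⁴; J_CD = π(0.350)⁴/32 = 1.47×10^-3 m⁴; J_DE = π(0.158)⁴/32 = 6.12×10^-5 m⁴.
θ = (T/G)·Σ L_i/J_i = (148000/41.4×10⁹)·(7.08/2.18×10^-3 + 2.79/1.80×10^-3 + 6.62/1.47×10^-3 + 2.58/6.12×10^-5) = 0.1840 rad.

10.5°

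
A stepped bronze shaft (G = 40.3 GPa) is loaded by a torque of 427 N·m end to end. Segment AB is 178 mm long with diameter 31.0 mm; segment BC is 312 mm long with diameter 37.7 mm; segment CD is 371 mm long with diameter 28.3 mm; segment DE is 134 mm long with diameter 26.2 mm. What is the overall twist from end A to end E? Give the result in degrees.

7.48°

J_AB = π(0.0310)⁴/32 = 9.07×10^-8 m⁴; J_BC = π(0.0377)⁴/32 = 1.98×10^-7 m⁴; J_CD = π(0.0283)⁴/32 = 6.30×10^-8 m⁴; J_DE = π(0.0262)⁴/32 = 4.63×10^-8 m⁴.
θ = (T/G)·Σ L_i/J_i = (427.0/40.3×10⁹)·(0.178/9.07×10^-8 + 0.312/1.98×10^-7 + 0.371/6.30×10^-8 + 0.134/4.63×10^-8) = 0.1306 rad.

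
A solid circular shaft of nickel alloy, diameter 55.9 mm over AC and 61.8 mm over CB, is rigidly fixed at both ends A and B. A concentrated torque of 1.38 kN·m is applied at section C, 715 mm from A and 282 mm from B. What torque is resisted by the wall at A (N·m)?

Compatibility: T_A·a/J_AC = T_B·b/J_CB with T_A + T_B = T₀.
J_AC = 9.59×10^-7 m⁴, J_CB = 1.43×10^-6 m⁴, so T_A = T₀·(J_AC/a)/((J_AC/a)+(J_CB/b)) = 288.2 N·m, T_B = 1092 N·m.

288 N·m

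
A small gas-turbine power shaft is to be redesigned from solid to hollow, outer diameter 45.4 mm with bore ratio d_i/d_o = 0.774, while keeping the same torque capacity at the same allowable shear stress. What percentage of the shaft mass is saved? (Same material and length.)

46.1 %

Equal τ_max and T ⇒ the solid shaft needs d_s³ = d_o³(1−k⁴), so d_s = 45.4·(1−0.774⁴)^(1/3) = 39.15 mm.
Area ratio A_h/A_s = d_o²(1−k²)/d_s² = (1−k²)/(1−k⁴)^(2/3) = 0.5392.
Mass saving = 1 − 0.5392 = 46.1 %.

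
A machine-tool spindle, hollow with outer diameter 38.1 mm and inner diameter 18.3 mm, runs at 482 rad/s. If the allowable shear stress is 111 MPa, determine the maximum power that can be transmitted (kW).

J = π(d_o⁴ − d_i⁴)/32 = π(0.0381⁴ − 0.0183⁴)/32 = 1.959×10^-7 m⁴.
T_max = τ_allow·J/r = 1.11×10^8 × 1.959×10^-7 / 0.0191 = 1141 N·m.
ω = 482 rad/s, so P_max = T_max·ω = 5.501×10^5 W.

550 kW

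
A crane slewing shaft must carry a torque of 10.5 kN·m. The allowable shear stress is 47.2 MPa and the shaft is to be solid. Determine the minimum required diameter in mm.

104 mm

For a solid shaft τ_max = 16T/(πd³), so d = (16T/(π τ_allow))^(1/3) = (16·10500/(π·4.72×10^7))^(1/3) = 0.1042 m.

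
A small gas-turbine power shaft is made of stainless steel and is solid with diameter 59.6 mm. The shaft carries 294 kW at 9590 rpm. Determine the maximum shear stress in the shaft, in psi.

ω = 2π·9590/60 = 1004 rad/s, so T = P/ω = 294×10³ / 1004 = 292.8 N·m.
J = πd⁴/32 = π(0.0596)⁴/32 = 1.239×10^-6 m⁴.
τ_max = T·r/J = 292.8 × 0.0298 / 1.239×10^-6 = 7.043×10^6 Pa.

1020 psi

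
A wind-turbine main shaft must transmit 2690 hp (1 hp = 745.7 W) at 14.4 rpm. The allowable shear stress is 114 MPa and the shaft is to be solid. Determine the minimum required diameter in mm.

390 mm

ω = 2π·14.4/60 = 1.508 rad/s, so T = P/ω = 2690×745.7 / 1.508 = 1.330e6 N·m.
For a solid shaft τ_max = 16T/(πd³), so d = (16T/(π τ_allow))^(1/3) = (16·1.330e6/(π·1.14×10^8))^(1/3) = 0.3902 m.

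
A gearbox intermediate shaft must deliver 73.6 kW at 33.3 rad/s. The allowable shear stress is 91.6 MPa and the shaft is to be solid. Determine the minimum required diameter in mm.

ω = 33.3 rad/s, so T = P/ω = 73.6×10³ / 33.30 = 2210 N·m.
For a solid shaft τ_max = 16T/(πd³), so d = (16T/(π τ_allow))^(1/3) = (16·2210/(π·9.16×10^7))^(1/3) = 0.04972 m.

49.7 mm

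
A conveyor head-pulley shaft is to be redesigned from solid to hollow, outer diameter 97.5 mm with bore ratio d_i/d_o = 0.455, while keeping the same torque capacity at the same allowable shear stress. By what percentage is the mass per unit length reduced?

18.4 %

Equal τ_max and T ⇒ the solid shaft needs d_s³ = d_o³(1−k⁴), so d_s = 97.5·(1−0.455⁴)^(1/3) = 96.09 mm.
Area ratio A_h/A_s = d_o²(1−k²)/d_s² = (1−k²)/(1−k⁴)^(2/3) = 0.8165.
Mass saving = 1 − 0.8165 = 18.4 %.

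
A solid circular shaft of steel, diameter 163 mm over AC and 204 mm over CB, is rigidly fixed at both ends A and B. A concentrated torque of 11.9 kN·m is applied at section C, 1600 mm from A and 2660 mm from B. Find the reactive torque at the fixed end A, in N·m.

4810 N·m

Compatibility: T_A·a/J_AC = T_B·b/J_CB with T_A + T_B = T₀.
J_AC = 6.93×10^-5 m⁴, J_CB = 1.70×10^-4 m⁴, so T_A = T₀·(J_AC/a)/((J_AC/a)+(J_CB/b)) = 4807 N·m, T_B = 7093 N·m.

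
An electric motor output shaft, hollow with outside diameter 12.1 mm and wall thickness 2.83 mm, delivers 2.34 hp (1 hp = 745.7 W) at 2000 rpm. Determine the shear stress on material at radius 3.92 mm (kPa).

ω = 2π·2000/60 = 209.4 rad/s, so T = P/ω = 2.34×745.7 / 209.4 = 8.331 N·m.
J = π(d_o⁴ − d_i⁴)/32 = π(0.0121⁴ − 0.00644⁴)/32 = 1.936×10^-9 m⁴.
Shear stress varies linearly with radius: τ = T·r/J = 8.331 × 0.00392 / 1.936×10^-9 = 1.687×10^7 Pa.

16900 kPa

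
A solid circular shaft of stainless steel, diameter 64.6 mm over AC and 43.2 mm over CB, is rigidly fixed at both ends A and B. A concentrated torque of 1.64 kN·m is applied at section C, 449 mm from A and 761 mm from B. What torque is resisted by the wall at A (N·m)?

1470 N·m

Compatibility: T_A·a/J_AC = T_B·b/J_CB with T_A + T_B = T₀.
J_AC = 1.71×10^-6 m⁴, J_CB = 3.42×10^-7 m⁴, so T_A = T₀·(J_AC/a)/((J_AC/a)+(J_CB/b)) = 1467 N·m, T_B = 173.1 N·m.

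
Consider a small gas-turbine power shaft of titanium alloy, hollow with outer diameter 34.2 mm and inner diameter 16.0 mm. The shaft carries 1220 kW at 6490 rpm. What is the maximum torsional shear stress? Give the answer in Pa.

ω = 2π·6490/60 = 679.6 rad/s, so T = P/ω = 1220×10³ / 679.6 = 1795 N·m.
J = π(d_o⁴ − d_i⁴)/32 = π(0.0342⁴ − 0.0160⁴)/32 = 1.279×10^-7 m⁴.
τ_max = T·r/J = 1795 × 0.0171 / 1.279×10^-7 = 2.400×10^8 Pa.

2.40e8 Pa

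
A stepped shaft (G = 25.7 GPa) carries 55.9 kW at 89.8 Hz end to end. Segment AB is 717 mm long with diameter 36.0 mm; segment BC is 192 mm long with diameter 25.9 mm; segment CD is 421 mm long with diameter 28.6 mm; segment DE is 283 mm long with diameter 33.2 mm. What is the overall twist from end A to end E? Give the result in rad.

0.0674 rad

ω = 2π·89.8 = 564.2 rad/s, so T = P/ω = 55.9×10³ / 564.2 = 99.07 N·m.
J_AB = π(0.0360)⁴/32 = 1.65×10^-7 m⁴; J_BC = π(0.0259)⁴/32 = 4.42×10^-8 m⁴; J_CD = π(0.0286)⁴/32 = 6.57×10^-8 m⁴; J_DE = π(0.0332)⁴/32 = 1.19×10^-7 m⁴.
θ = (T/G)·Σ L_i/J_i = (99.07/25.7×10⁹)·(0.717/1.65×10^-7 + 0.192/4.42×10^-8 + 0.421/6.57×10^-8 + 0.283/1.19×10^-7) = 0.06737 rad.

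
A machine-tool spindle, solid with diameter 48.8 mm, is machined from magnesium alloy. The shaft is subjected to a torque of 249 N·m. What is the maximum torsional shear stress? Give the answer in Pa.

J = πd⁴/32 = π(0.0488)⁴/32 = 5.568×10^-7 m⁴.
τ_max = T·r/J = 249.0 × 0.0244 / 5.568×10^-7 = 1.091×10^7 Pa.

1.09e7 Pa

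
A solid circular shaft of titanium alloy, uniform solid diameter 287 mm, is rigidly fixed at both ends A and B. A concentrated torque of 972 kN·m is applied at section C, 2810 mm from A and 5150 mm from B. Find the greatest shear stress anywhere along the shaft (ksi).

With uniform GJ and both ends fixed, compatibility θ_AC = θ_CB gives T_A·a = T_B·b, together with T_A + T_B = T₀.
T_A = T₀·b/(a+b) = 972000·5150/7960 = 628900 N·m; T_B = 343100 N·m.
τ in each portion: τ_AC = 1.35×10^8 Pa, τ_CB = 7.39×10^7 Pa; maximum is in AC.
τ_max = T_AC·r/J = 628900·0.143/6.66×10^-4 = 1.355×10^8 Pa.

19.7 ksi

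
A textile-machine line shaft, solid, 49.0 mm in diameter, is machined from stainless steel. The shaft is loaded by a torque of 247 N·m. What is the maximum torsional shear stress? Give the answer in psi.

1550 psi

J = πd⁴/32 = π(0.0490)⁴/32 = 5.660×10^-7 m⁴.
τ_max = T·r/J = 247.0 × 0.0245 / 5.660×10^-7 = 1.069×10^7 Pa.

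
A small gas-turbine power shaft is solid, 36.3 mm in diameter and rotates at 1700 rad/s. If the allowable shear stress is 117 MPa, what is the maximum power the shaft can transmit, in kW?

J = πd⁴/32 = π(0.0363)⁴/32 = 1.705×10^-7 m⁴.
T_max = τ_allow·J/r = 1.17×10^8 × 1.705×10^-7 / 0.0181 = 1099 N·m.
ω = 1700 rad/s, so P_max = T_max·ω = 1.868×10^6 W.

1870 kW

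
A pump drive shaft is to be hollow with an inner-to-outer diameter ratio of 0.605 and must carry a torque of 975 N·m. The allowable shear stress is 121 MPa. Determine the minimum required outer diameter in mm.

36.2 mm

For a hollow shaft with d_i/d_o = 0.605: τ_max = 16T/(π d_o³ (1−k⁴)), so d_o = [16T/(π τ_allow (1−k⁴))]^(1/3) = [16·975.0/(π·1.21×10^8·0.8660)]^(1/3) = 0.03619 m.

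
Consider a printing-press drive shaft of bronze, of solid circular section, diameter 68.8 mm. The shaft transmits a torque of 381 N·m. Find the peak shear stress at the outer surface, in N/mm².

J = πd⁴/32 = π(0.0688)⁴/32 = 2.200×10^-6 m⁴.
τ_max = T·r/J = 381.0 × 0.0344 / 2.200×10^-6 = 5.958×10^6 Pa.

5.96 N/mm²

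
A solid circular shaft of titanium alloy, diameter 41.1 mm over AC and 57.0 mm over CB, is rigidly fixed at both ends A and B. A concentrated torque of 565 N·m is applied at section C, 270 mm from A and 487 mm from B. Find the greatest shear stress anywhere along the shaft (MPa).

13.6 MPa

Compatibility: T_A·a/J_AC = T_B·b/J_CB with T_A + T_B = T₀.
J_AC = 2.80×10^-7 m⁴, J_CB = 1.04×10^-6 m⁴, so T_A = T₀·(J_AC/a)/((J_AC/a)+(J_CB/b)) = 185.2 N·m, T_B = 379.8 N·m.
τ in each portion: τ_AC = 1.36×10^7 Pa, τ_CB = 1.04×10^7 Pa; maximum is in AC.
τ_max = T_AC·r/J = 185.2·0.0206/2.80×10^-7 = 1.358×10^7 Pa.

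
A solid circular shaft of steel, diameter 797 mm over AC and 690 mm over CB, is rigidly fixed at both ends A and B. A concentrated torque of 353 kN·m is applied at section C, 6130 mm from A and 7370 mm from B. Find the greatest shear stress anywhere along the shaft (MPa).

2.42 MPa

Compatibility: T_A·a/J_AC = T_B·b/J_CB with T_A + T_B = T₀.
J_AC = 0.0396 m⁴, J_CB = 0.0223 m⁴, so T_A = T₀·(J_AC/a)/((J_AC/a)+(J_CB/b)) = 240600 N·m, T_B = 112400 N·m.
τ in each portion: τ_AC = 2.42×10^6 Pa, τ_CB = 1.74×10^6 Pa; maximum is in AC.
τ_max = T_AC·r/J = 240600·0.399/0.0396 = 2.420×10^6 Pa.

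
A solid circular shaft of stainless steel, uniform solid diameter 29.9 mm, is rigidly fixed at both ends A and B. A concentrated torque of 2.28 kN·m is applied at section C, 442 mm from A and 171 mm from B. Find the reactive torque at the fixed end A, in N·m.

636 N·m

With uniform GJ and both ends fixed, compatibility θ_AC = θ_CB gives T_A·a = T_B·b, together with T_A + T_B = T₀.
T_A = T₀·b/(a+b) = 2280·171/613.0 = 636.0 N·m; T_B = 1644 N·m.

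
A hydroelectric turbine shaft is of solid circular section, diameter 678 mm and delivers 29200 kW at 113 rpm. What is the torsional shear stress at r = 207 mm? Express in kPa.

24600 kPa

ω = 2π·113/60 = 11.83 rad/s, so T = P/ω = 29200×10³ / 11.83 = 2.468e6 N·m.
J = πd⁴/32 = π(0.678)⁴/32 = 0.02075 m⁴.
Shear stress varies linearly with radius: τ = T·r/J = 2.468e6 × 0.207 / 0.02075 = 2.462×10^7 Pa.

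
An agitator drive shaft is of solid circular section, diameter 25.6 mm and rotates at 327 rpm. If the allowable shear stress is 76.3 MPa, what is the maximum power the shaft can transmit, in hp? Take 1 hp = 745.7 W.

11.5 hp

J = πd⁴/32 = π(0.0256)⁴/32 = 4.217×10^-8 m⁴.
T_max = τ_allow·J/r = 7.63×10^7 × 4.217×10^-8 / 0.0128 = 251.3 N·m.
ω = 2π·327/60 = 34.24 rad/s, so P_max = T_max·ω = 8607 W.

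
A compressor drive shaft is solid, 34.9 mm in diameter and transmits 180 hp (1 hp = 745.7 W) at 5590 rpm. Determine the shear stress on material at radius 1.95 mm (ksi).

ω = 2π·5590/60 = 585.4 rad/s, so T = P/ω = 180×745.7 / 585.4 = 229.3 N·m.
J = πd⁴/32 = π(0.0349)⁴/32 = 1.456×10^-7 m⁴.
Shear stress varies linearly with radius: τ = T·r/J = 229.3 × 0.00195 / 1.456×10^-7 = 3.070×10^6 Pa.

0.445 ksi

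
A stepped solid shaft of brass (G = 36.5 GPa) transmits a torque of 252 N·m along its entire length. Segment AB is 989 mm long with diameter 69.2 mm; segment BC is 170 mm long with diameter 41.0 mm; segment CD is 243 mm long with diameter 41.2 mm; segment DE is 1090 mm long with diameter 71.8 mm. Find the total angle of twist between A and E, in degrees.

J_AB = π(0.0692)⁴/32 = 2.25×10^-6 m⁴; J_BC = π(0.0410)⁴/32 = 2.77×10^-7 m⁴; J_CD = π(0.0412)⁴/32 = 2.83×10^-7 m⁴; J_DE = π(0.0718)⁴/32 = 2.61×10^-6 m⁴.
θ = (T/G)·Σ L_i/J_i = (252.0/36.5×10⁹)·(0.989/2.25×10^-6 + 0.170/2.77×10^-7 + 0.243/2.83×10^-7 + 1.09/2.61×10^-6) = 0.01608 rad.

0.921°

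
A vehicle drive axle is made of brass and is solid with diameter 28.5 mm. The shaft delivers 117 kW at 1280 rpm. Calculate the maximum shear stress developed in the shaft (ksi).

27.9 ksi

ω = 2π·1280/60 = 134.0 rad/s, so T = P/ω = 117×10³ / 134.0 = 872.9 N·m.
J = πd⁴/32 = π(0.0285)⁴/32 = 6.477×10^-8 m⁴.
τ_max = T·r/J = 872.9 × 0.0143 / 6.477×10^-8 = 1.920×10^8 Pa.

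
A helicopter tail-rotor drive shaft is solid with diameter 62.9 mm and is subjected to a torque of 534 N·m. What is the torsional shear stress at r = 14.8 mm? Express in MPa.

5.14 MPa

J = πd⁴/32 = π(0.0629)⁴/32 = 1.537×10^-6 m⁴.
Shear stress varies linearly with radius: τ = T·r/J = 534.0 × 0.0148 / 1.537×10^-6 = 5.143×10^6 Pa.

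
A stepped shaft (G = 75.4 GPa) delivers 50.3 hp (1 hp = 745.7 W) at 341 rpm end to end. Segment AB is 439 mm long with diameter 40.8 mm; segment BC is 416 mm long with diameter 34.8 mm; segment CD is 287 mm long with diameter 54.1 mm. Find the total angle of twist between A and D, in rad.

ω = 2π·341/60 = 35.71 rad/s, so T = P/ω = 50.3×745.7 / 35.71 = 1050 N·m.
J_AB = π(0.0408)⁴/32 = 2.72×10^-7 m⁴; J_BC = π(0.0348)⁴/32 = 1.44×10^-7 m⁴; J_CD = π(0.0541)⁴/32 = 8.41×10^-7 m⁴.
θ = (T/G)·Σ L_i/J_i = (1050/75.4×10⁹)·(0.439/2.72×10^-7 + 0.416/1.44×10^-7 + 0.287/8.41×10^-7) = 0.06748 rad.

0.0675 rad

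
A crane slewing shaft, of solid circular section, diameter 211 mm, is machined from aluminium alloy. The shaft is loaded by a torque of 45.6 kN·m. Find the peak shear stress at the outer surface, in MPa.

24.7 MPa

J = πd⁴/32 = π(0.211)⁴/32 = 1.946×10^-4 m⁴.
τ_max = T·r/J = 45600 × 0.105 / 1.946×10^-4 = 2.472×10^7 Pa.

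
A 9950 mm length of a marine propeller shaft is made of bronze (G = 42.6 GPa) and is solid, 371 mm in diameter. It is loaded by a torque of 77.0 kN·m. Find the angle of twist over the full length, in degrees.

0.554°

J = πd⁴/32 = π(0.371)⁴/32 = 1.860×10^-3 m⁴.
θ = T·L/(G·J) = 77000 × 9.95 / (42.6×10⁹ × 1.860×10^-3) = 9.670×10^-3 rad.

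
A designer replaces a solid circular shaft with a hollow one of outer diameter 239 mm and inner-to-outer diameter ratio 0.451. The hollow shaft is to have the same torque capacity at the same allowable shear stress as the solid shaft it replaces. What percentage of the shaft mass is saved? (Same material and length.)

Equal τ_max and T ⇒ the solid shaft needs d_s³ = d_o³(1−k⁴), so d_s = 239·(1−0.451⁴)^(1/3) = 235.7 mm.
Area ratio A_h/A_s = d_o²(1−k²)/d_s² = (1−k²)/(1−k⁴)^(2/3) = 0.8194.
Mass saving = 1 − 0.8194 = 18.1 %.

18.1 %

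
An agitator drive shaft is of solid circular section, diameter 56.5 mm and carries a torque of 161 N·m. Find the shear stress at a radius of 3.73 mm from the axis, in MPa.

0.600 MPa

J = πd⁴/32 = π(0.0565)⁴/32 = 1.000×10^-6 m⁴.
Shear stress varies linearly with radius: τ = T·r/J = 161.0 × 0.00373 / 1.000×10^-6 = 6.003×10^5 Pa.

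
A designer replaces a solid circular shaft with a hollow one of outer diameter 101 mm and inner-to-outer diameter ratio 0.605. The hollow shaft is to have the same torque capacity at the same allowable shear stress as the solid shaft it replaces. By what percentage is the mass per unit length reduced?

30.2 %

Equal τ_max and T ⇒ the solid shaft needs d_s³ = d_o³(1−k⁴), so d_s = 101·(1−0.605⁴)^(1/3) = 96.27 mm.
Area ratio A_h/A_s = d_o²(1−k²)/d_s² = (1−k²)/(1−k⁴)^(2/3) = 0.6978.
Mass saving = 1 − 0.6978 = 30.2 %.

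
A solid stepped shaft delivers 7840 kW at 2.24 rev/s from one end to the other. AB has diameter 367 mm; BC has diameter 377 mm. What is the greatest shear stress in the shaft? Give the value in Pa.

ω = 2π·2.24 = 14.07 rad/s, so T = P/ω = 7840×10³ / 14.07 = 557000 N·m.
Under the same torque, τ_max = 16T/(πd³) is largest where d is smallest — segment AB (d = 367 mm).
τ_max = 16·557000/(π·(0.367)³) = 5.739×10^7 Pa.

5.74e7 Pa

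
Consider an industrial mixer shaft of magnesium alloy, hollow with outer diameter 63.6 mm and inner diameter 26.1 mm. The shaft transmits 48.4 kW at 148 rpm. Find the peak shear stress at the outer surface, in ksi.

ω = 2π·148/60 = 15.50 rad/s, so T = P/ω = 48.4×10³ / 15.50 = 3123 N·m.
J = π(d_o⁴ − d_i⁴)/32 = π(0.0636⁴ − 0.0261⁴)/32 = 1.561×10^-6 m⁴.
τ_max = T·r/J = 3123 × 0.0318 / 1.561×10^-6 = 6.363×10^7 Pa.

9.23 ksi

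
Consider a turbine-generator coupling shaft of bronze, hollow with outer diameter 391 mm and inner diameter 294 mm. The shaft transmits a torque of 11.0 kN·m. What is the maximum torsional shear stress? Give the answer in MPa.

J = π(d_o⁴ − d_i⁴)/32 = π(0.391⁴ − 0.294⁴)/32 = 1.561×10^-3 m⁴.
τ_max = T·r/J = 11000 × 0.196 / 1.561×10^-3 = 1.378×10^6 Pa.

1.38 MPa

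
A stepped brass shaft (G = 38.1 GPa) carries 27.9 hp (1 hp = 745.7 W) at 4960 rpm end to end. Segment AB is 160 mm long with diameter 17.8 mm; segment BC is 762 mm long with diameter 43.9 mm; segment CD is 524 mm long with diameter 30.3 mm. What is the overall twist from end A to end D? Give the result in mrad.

ω = 2π·4960/60 = 519.4 rad/s, so T = P/ω = 27.9×745.7 / 519.4 = 40.06 N·m.
J_AB = π(0.0178)⁴/32 = 9.86×10^-9 m⁴; J_BC = π(0.0439)⁴/32 = 3.65×10^-7 m⁴; J_CD = π(0.0303)⁴/32 = 8.28×10^-8 m⁴.
θ = (T/G)·Σ L_i/J_i = (40.06/38.1×10⁹)·(0.160/9.86×10^-9 + 0.762/3.65×10^-7 + 0.524/8.28×10^-8) = 0.02592 rad.

25.9 mrad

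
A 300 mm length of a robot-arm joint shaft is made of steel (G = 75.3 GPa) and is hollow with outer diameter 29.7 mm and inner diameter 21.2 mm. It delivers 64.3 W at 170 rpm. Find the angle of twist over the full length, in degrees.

ω = 2π·170/60 = 17.80 rad/s, so T = P/ω = 64.3 / 17.80 = 3.612 N·m.
J = π(d_o⁴ − d_i⁴)/32 = π(0.0297⁴ − 0.0212⁴)/32 = 5.656×10^-8 m⁴.
θ = T·L/(G·J) = 3.612 × 0.300 / (75.3×10⁹ × 5.656×10^-8) = 2.544×10^-4 rad.

0.0146°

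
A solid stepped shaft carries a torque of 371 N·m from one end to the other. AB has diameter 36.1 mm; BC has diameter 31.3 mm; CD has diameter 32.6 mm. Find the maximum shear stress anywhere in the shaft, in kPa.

Under the same torque, τ_max = 16T/(πd³) is largest where d is smallest — segment BC (d = 31.3 mm).
τ_max = 16·371.0/(π·(0.0313)³) = 6.162×10^7 Pa.

61600 kPa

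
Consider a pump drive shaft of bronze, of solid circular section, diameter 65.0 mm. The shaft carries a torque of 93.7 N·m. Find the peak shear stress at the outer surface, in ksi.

0.252 ksi

J = πd⁴/32 = π(0.0650)⁴/32 = 1.752×10^-6 m⁴.
τ_max = T·r/J = 93.70 × 0.0325 / 1.752×10^-6 = 1.738×10^6 Pa.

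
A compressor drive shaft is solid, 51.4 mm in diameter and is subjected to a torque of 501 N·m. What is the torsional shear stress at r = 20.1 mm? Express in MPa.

14.7 MPa

J = πd⁴/32 = π(0.0514)⁴/32 = 6.853×10^-7 m⁴.
Shear stress varies linearly with radius: τ = T·r/J = 501.0 × 0.0201 / 6.853×10^-7 = 1.470×10^7 Pa.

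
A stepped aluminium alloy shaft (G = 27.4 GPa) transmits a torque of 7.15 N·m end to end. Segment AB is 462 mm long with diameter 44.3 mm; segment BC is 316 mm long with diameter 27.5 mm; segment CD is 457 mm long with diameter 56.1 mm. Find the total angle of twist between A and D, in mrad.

J_AB = π(0.0443)⁴/32 = 3.78×10^-7 m⁴; J_BC = π(0.0275)⁴/32 = 5.61×10^-8 m⁴; J_CD = π(0.0561)⁴/32 = 9.72×10^-7 m⁴.
θ = (T/G)·Σ L_i/J_i = (7.150/27.4×10⁹)·(0.462/3.78×10^-7 + 0.316/5.61×10^-8 + 0.457/9.72×10^-7) = 1.910×10^-3 rad.

1.91 mrad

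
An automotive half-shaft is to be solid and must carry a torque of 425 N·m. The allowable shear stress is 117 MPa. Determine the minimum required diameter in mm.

26.4 mm

For a solid shaft τ_max = 16T/(πd³), so d = (16T/(π τ_allow))^(1/3) = (16·425.0/(π·1.17×10^8))^(1/3) = 0.02645 m.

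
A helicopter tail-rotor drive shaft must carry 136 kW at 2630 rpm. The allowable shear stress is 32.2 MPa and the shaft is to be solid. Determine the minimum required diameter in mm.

ω = 2π·2630/60 = 275.4 rad/s, so T = P/ω = 136×10³ / 275.4 = 493.8 N·m.
For a solid shaft τ_max = 16T/(πd³), so d = (16T/(π τ_allow))^(1/3) = (16·493.8/(π·3.22×10^7))^(1/3) = 0.04275 m.

42.7 mm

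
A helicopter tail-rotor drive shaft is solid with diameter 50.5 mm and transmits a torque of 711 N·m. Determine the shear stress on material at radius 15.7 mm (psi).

2540 psi

J = πd⁴/32 = π(0.0505)⁴/32 = 6.385×10^-7 m⁴.
Shear stress varies linearly with radius: τ = T·r/J = 711.0 × 0.0157 / 6.385×10^-7 = 1.748×10^7 Pa.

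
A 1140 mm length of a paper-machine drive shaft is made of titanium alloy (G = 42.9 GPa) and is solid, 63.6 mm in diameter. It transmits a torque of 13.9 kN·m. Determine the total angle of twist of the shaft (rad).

J = πd⁴/32 = π(0.0636)⁴/32 = 1.606×10^-6 m⁴.
θ = T·L/(G·J) = 13900 × 1.14 / (42.9×10⁹ × 1.606×10^-6) = 0.2300 rad.

0.230 rad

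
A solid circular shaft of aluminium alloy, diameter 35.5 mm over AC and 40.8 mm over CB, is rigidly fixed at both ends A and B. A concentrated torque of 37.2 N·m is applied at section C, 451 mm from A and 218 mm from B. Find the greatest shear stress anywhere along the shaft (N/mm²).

2.18 N/mm²

Compatibility: T_A·a/J_AC = T_B·b/J_CB with T_A + T_B = T₀.
J_AC = 1.56×10^-7 m⁴, J_CB = 2.72×10^-7 m⁴, so T_A = T₀·(J_AC/a)/((J_AC/a)+(J_CB/b)) = 8.070 N·m, T_B = 29.13 N·m.
τ in each portion: τ_AC = 9.19×10^5 Pa, τ_CB = 2.18×10^6 Pa; maximum is in CB.
τ_max = T_CB·r/J = 29.13·0.0204/2.72×10^-7 = 2.184×10^6 Pa.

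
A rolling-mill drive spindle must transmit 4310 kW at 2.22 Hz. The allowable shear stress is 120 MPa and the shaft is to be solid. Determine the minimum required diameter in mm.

ω = 2π·2.22 = 13.95 rad/s, so T = P/ω = 4310×10³ / 13.95 = 309000 N·m.
For a solid shaft τ_max = 16T/(πd³), so d = (16T/(π τ_allow))^(1/3) = (16·309000/(π·1.20×10^8))^(1/3) = 0.2358 m.

236 mm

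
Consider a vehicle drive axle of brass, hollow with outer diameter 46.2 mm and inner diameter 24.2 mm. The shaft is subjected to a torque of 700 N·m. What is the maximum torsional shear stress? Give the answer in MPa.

39.1 MPa

J = π(d_o⁴ − d_i⁴)/32 = π(0.0462⁴ − 0.0242⁴)/32 = 4.136×10^-7 m⁴.
τ_max = T·r/J = 700.0 × 0.0231 / 4.136×10^-7 = 3.910×10^7 Pa.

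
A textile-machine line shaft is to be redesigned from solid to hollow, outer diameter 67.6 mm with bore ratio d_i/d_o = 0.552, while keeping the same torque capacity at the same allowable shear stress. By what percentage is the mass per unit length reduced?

25.8 %

Equal τ_max and T ⇒ the solid shaft needs d_s³ = d_o³(1−k⁴), so d_s = 67.6·(1−0.552⁴)^(1/3) = 65.44 mm.
Area ratio A_h/A_s = d_o²(1−k²)/d_s² = (1−k²)/(1−k⁴)^(2/3) = 0.7420.
Mass saving = 1 − 0.7420 = 25.8 %.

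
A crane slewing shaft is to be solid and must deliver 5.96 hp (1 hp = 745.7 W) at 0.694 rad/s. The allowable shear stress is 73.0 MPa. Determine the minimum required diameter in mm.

ω = 0.694 rad/s, so T = P/ω = 5.96×745.7 / 0.6940 = 6404 N·m.
For a solid shaft τ_max = 16T/(πd³), so d = (16T/(π τ_allow))^(1/3) = (16·6404/(π·7.30×10^7))^(1/3) = 0.07645 m.

76.4 mm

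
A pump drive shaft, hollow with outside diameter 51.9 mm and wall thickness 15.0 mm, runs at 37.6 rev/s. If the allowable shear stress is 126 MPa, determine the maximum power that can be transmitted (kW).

J = π(d_o⁴ − d_i⁴)/32 = π(0.0519⁴ − 0.0219⁴)/32 = 6.897×10^-7 m⁴.
T_max = τ_allow·J/r = 1.26×10^8 × 6.897×10^-7 / 0.0260 = 3349 N·m.
ω = 2π·37.6 = 236.2 rad/s, so P_max = T_max·ω = 7.912×10^5 W.

791 kW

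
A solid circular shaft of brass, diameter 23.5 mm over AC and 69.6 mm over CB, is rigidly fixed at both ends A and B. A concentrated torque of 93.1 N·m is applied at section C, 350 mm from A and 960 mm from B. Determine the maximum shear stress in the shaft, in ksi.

0.197 ksi

Compatibility: T_A·a/J_AC = T_B·b/J_CB with T_A + T_B = T₀.
J_AC = 2.99×10^-8 m⁴, J_CB = 2.30×10^-6 m⁴, so T_A = T₀·(J_AC/a)/((J_AC/a)+(J_CB/b)) = 3.205 N·m, T_B = 89.90 N·m.
τ in each portion: τ_AC = 1.26×10^6 Pa, τ_CB = 1.36×10^6 Pa; maximum is in CB.
τ_max = T_CB·r/J = 89.90·0.0348/2.30×10^-6 = 1.358×10^6 Pa.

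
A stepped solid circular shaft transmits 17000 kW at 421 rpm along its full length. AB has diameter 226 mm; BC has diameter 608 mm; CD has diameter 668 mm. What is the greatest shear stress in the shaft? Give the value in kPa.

ω = 2π·421/60 = 44.09 rad/s, so T = P/ω = 17000×10³ / 44.09 = 385600 N·m.
Under the same torque, τ_max = 16T/(πd³) is largest where d is smallest — segment AB (d = 226 mm).
τ_max = 16·385600/(π·(0.226)³) = 1.701×10^8 Pa.

170000 kPa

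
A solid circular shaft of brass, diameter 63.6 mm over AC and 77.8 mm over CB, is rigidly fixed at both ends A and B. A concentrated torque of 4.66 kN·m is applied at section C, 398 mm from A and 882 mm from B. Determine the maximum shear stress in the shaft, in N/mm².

Compatibility: T_A·a/J_AC = T_B·b/J_CB with T_A + T_B = T₀.
J_AC = 1.61×10^-6 m⁴, J_CB = 3.60×10^-6 m⁴, so T_A = T₀·(J_AC/a)/((J_AC/a)+(J_CB/b)) = 2318 N·m, T_B = 2342 N·m.
τ in each portion: τ_AC = 4.59×10^7 Pa, τ_CB = 2.53×10^7 Pa; maximum is in AC.
τ_max = T_AC·r/J = 2318·0.0318/1.61×10^-6 = 4.589×10^7 Pa.

45.9 N/mm²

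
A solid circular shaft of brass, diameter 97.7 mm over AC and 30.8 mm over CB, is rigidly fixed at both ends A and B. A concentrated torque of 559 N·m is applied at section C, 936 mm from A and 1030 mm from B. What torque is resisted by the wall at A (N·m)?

554 N·m

Compatibility: T_A·a/J_AC = T_B·b/J_CB with T_A + T_B = T₀.
J_AC = 8.94×10^-6 m⁴, J_CB = 8.83×10^-8 m⁴, so T_A = T₀·(J_AC/a)/((J_AC/a)+(J_CB/b)) = 554.0 N·m, T_B = 4.973 N·m.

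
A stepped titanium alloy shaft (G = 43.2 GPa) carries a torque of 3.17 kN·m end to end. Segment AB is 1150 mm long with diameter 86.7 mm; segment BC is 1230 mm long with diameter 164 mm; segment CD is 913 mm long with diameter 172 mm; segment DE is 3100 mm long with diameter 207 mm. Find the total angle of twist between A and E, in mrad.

18.5 mrad

J_AB = π(0.0867)⁴/32 = 5.55×10^-6 m⁴; J_BC = π(0.164)⁴/32 = 7.10×10^-5 m⁴; J_CD = π(0.172)⁴/32 = 8.59×10^-5 m⁴; J_DE = π(0.207)⁴/32 = 1.80×10^-4 m⁴.
θ = (T/G)·Σ L_i/J_i = (3170/43.2×10⁹)·(1.15/5.55×10^-6 + 1.23/7.10×10^-5 + 0.913/8.59×10^-5 + 3.10/1.80×10^-4) = 0.01852 rad.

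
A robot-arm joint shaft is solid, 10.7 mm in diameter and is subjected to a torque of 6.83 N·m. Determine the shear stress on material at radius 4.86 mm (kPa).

25800 kPa

J = πd⁴/32 = π(0.0107)⁴/32 = 1.287×10^-9 m⁴.
Shear stress varies linearly with radius: τ = T·r/J = 6.830 × 0.00486 / 1.287×10^-9 = 2.579×10^7 Pa.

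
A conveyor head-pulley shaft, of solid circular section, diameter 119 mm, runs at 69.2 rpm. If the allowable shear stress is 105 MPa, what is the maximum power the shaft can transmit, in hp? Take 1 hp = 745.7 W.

338 hp

J = πd⁴/32 = π(0.119)⁴/32 = 1.969×10^-5 m⁴.
T_max = τ_allow·J/r = 1.05×10^8 × 1.969×10^-5 / 0.0595 = 34740 N·m.
ω = 2π·69.2/60 = 7.247 rad/s, so P_max = T_max·ω = 2.518×10^5 W.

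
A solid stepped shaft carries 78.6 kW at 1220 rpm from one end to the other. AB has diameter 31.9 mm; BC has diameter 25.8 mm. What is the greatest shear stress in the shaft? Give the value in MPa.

ω = 2π·1220/60 = 127.8 rad/s, so T = P/ω = 78.6×10³ / 127.8 = 615.2 N·m.
Under the same torque, τ_max = 16T/(πd³) is largest where d is smallest — segment BC (d = 25.8 mm).
τ_max = 16·615.2/(π·(0.0258)³) = 1.825×10^8 Pa.

182 MPa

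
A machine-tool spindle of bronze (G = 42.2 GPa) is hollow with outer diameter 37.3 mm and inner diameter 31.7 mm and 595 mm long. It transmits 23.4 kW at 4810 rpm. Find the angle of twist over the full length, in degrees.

0.413°

ω = 2π·4810/60 = 503.7 rad/s, so T = P/ω = 23.4×10³ / 503.7 = 46.46 N·m.
J = π(d_o⁴ − d_i⁴)/32 = π(0.0373⁴ − 0.0317⁴)/32 = 9.090×10^-8 m⁴.
θ = T·L/(G·J) = 46.46 × 0.595 / (42.2×10⁹ × 9.090×10^-8) = 7.206×10^-3 rad.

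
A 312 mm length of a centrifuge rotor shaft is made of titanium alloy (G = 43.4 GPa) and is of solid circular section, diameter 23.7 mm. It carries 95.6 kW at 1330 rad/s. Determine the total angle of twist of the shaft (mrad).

ω = 1330 rad/s, so T = P/ω = 95.6×10³ / 1330 = 71.88 N·m.
J = πd⁴/32 = π(0.0237)⁴/32 = 3.097×10^-8 m⁴.
θ = T·L/(G·J) = 71.88 × 0.312 / (43.4×10⁹ × 3.097×10^-8) = 0.01668 rad.

16.7 mrad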